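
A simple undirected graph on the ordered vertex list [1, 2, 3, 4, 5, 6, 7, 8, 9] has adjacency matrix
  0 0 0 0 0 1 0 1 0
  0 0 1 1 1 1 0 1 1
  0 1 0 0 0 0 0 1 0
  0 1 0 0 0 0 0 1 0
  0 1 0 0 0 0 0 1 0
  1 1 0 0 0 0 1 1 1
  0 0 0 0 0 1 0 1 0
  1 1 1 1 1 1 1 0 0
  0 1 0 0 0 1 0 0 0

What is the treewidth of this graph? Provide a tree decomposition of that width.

The largest bag has 3 vertices, giving width 2; this decomposition certifies tw(G) ≤ 2. For the lower bound, the 3 vertices {1, 6, 8} are pairwise adjacent, and any tree decomposition puts a clique entirely inside one bag — forcing width ≥ 2. Hence tw(G) = 2 exactly.

Treewidth 2.
One such decomposition:
Bags: B1 = {2, 6, 8}  B2 = {2, 6, 9}  B3 = {2, 5, 8}  B4 = {2, 3, 8}  B5 = {2, 4, 8}  B6 = {1, 6, 8}  B7 = {6, 7, 8}
Tree: B1–B2, B1–B3, B1–B4, B4–B5, B1–B6, B6–B7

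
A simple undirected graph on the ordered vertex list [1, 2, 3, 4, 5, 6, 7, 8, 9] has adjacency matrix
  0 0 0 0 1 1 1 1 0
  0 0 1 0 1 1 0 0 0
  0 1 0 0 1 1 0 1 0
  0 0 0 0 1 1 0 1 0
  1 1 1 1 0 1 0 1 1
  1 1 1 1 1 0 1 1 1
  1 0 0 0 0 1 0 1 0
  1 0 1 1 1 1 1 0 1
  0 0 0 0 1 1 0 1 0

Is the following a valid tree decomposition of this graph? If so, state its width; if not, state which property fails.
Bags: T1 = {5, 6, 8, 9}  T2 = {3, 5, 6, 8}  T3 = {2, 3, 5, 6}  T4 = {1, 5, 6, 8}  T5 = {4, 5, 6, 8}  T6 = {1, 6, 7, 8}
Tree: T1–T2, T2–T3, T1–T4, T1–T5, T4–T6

Vertex coverage: the bags together contain {1, 2, 3, 4, 5, 6, 7, 8, 9}, the full vertex set. Edge coverage: each edge of G has both endpoints in at least one bag. Running intersection: for every vertex, the bags containing it form a connected subtree. All three properties hold, so this is a valid tree decomposition of width max|bag| − 1 = 3, and hence tw(G) ≤ 3.

Yes; width 3.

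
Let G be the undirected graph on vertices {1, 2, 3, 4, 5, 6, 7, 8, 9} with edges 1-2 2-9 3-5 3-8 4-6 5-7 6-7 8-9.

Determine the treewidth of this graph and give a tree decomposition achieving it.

The largest bag has 2 vertices, giving width 1; this decomposition certifies tw(G) ≤ 1. G has an edge, so its treewidth is at least 1. Combining the bounds, tw(G) = 1.

Treewidth 1.
One such decomposition:
Bags: B1 = {1, 2}  B2 = {2, 9}  B3 = {8, 9}  B4 = {3, 8}  B5 = {3, 5}  B6 = {5, 7}  B7 = {6, 7}  B8 = {4, 6}
Tree: B1–B2, B2–B3, B3–B4, B4–B5, B5–B6, B6–B7, B7–B8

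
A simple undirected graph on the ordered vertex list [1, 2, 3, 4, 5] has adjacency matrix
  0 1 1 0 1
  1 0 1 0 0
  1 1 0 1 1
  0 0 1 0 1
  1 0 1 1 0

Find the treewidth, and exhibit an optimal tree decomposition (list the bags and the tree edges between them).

Each bag holds 3 vertices, so the decomposition has width 2, which upper-bounds the treewidth. On the other hand G contains the 3-clique {1, 2, 3}. A clique must lie in a single bag of any decomposition, so no decomposition can have width below 2. Combining the bounds, tw(G) = 2.

Treewidth 2.
One optimal decomposition is:
Bags: B1 = {1, 2, 3}  B2 = {1, 3, 5}  B3 = {3, 4, 5}
Tree: B1–B2, B2–B3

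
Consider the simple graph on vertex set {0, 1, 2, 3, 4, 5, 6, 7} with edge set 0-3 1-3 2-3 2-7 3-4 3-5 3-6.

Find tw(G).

1

A width-1 tree decomposition is:
Bags: B1 = {3, 5}  B2 = {3, 4}  B3 = {2, 3}  B4 = {1, 3}  B5 = {0, 3}  B6 = {3, 6}  B7 = {2, 7}
Tree: B1–B2, B2–B3, B2–B4, B3–B5, B3–B6, B3–B7
The largest bag has 2 vertices, giving width 1; this decomposition certifies tw(G) ≤ 1. Any graph with an edge has treewidth ≥ 1, and G has the edge 3–5. Hence tw(G) = 1 exactly.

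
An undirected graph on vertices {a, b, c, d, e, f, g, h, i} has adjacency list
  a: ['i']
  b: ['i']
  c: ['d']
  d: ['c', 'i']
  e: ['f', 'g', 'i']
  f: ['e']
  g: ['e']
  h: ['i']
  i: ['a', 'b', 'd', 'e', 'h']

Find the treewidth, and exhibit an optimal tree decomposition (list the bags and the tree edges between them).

Treewidth 1.
Bags: B1 = {e, g}  B2 = {e, i}  B3 = {d, i}  B4 = {b, i}  B5 = {h, i}  B6 = {e, f}  B7 = {a, i}  B8 = {c, d}
Tree: B1–B2, B2–B3, B2–B4, B2–B5, B1–B6, B5–B7, B3–B8

Each bag holds 2 vertices, so the decomposition has width 1, which upper-bounds the treewidth. Since G has at least one edge (e.g. g–e), it is not an edgeless graph, so tw(G) ≥ 1. Combining the bounds, tw(G) = 1.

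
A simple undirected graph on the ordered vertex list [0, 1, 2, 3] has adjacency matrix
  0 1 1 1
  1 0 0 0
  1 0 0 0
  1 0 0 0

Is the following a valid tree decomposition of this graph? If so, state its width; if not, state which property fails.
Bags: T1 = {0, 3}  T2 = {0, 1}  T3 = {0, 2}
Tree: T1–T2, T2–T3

Yes; width 1.

Vertex coverage: the bags together contain {0, 1, 2, 3}, the full vertex set. Edge coverage: each edge of G has both endpoints in at least one bag. Running intersection: for every vertex, the bags containing it form a connected subtree. All three properties hold, so this is a valid tree decomposition of width max|bag| − 1 = 1, and hence tw(G) ≤ 1.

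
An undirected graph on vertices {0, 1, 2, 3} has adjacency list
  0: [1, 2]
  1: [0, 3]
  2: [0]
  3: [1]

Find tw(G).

A width-1 tree decomposition is:
Bags: B1 = {0, 1}  B2 = {0, 2}  B3 = {1, 3}
Tree: B1–B2, B1–B3
Every bag has size at most 2, so the width is 2 − 1 = 1 and tw(G) ≤ 1. G has an edge, so its treewidth is at least 1. The upper and lower bounds meet at 1, so that is the treewidth.

1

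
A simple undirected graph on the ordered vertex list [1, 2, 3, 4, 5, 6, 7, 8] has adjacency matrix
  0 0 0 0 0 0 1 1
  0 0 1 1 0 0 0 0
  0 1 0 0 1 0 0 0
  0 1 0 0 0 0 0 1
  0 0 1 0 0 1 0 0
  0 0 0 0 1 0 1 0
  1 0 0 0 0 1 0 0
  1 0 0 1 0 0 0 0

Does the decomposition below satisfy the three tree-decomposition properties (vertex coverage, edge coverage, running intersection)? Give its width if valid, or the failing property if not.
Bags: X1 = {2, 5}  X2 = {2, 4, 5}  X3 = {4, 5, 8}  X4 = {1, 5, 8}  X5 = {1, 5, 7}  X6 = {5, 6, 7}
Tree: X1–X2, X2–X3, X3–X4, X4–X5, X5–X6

A tree decomposition must satisfy three properties: every vertex lies in some bag; for every edge, both endpoints lie together in some bag; and for every vertex, the bags containing it form a connected subtree. Here vertex 3 appears in no bag, so the decomposition is invalid.

No — vertex 3 appears in no bag.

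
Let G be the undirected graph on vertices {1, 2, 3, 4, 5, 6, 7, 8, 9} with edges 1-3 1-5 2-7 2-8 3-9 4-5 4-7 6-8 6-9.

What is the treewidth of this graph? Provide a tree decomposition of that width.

Each bag holds 3 vertices, so the decomposition has width 2, which upper-bounds the treewidth. Since 8–6–9–3–1–5–4–7–2–8 is a cycle in G, G is not acyclic. Forests are exactly the graphs of treewidth ≤ 1, so tw(G) ≥ 2. Therefore the treewidth is 2.

Treewidth 2.
One such decomposition:
Bags: B1 = {6, 8, 9}  B2 = {3, 8, 9}  B3 = {1, 3, 8}  B4 = {1, 5, 8}  B5 = {4, 5, 8}  B6 = {4, 7, 8}  B7 = {2, 7, 8}
Tree: B1–B2, B2–B3, B3–B4, B4–B5, B5–B6, B6–B7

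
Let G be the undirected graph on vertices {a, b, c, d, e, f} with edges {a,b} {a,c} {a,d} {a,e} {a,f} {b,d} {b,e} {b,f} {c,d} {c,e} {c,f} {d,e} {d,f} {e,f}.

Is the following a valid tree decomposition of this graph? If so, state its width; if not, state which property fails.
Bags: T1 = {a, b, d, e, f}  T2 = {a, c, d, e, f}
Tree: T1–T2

Yes; width 4.

Vertex coverage: the bags together contain {a, b, c, d, e, f}, the full vertex set. Edge coverage: each edge of G has both endpoints in at least one bag. Running intersection: for every vertex, the bags containing it form a connected subtree. All three properties hold, so this is a valid tree decomposition of width max|bag| − 1 = 4, and hence tw(G) ≤ 4.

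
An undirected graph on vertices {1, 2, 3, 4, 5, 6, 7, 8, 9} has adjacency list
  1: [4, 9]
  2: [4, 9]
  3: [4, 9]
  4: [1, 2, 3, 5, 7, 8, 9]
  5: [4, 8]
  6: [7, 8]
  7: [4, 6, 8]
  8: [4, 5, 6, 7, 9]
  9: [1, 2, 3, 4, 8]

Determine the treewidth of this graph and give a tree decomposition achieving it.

Treewidth 2.
One optimal decomposition is:
Bags: B1 = {2, 4, 9}  B2 = {4, 8, 9}  B3 = {1, 4, 9}  B4 = {4, 7, 8}  B5 = {4, 5, 8}  B6 = {3, 4, 9}  B7 = {6, 7, 8}
Tree: B1–B2, B2–B3, B2–B4, B2–B5, B3–B6, B4–B7

Every bag has size at most 3, so the width is 3 − 1 = 2 and tw(G) ≤ 2. For the lower bound, the 3 vertices {4, 8, 9} are pairwise adjacent, and any tree decomposition puts a clique entirely inside one bag — forcing width ≥ 2. Combining the bounds, tw(G) = 2.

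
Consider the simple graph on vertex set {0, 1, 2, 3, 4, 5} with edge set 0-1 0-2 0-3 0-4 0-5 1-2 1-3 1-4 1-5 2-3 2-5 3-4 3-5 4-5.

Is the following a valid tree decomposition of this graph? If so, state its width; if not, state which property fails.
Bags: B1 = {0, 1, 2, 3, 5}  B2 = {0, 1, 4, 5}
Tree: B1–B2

A tree decomposition must satisfy three properties: every vertex lies in some bag; for every edge, both endpoints lie together in some bag; and for every vertex, the bags containing it form a connected subtree. Here edge (3,4) lies in no bag, so the decomposition is invalid.

No — edge (3,4) lies in no bag.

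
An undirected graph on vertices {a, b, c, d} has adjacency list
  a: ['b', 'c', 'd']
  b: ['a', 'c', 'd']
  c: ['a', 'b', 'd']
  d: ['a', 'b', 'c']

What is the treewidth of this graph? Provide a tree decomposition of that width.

Treewidth 3.
One optimal decomposition is:
Bags: B1 = {a, b, c, d}
Tree: (single bag)

A single bag containing all 4 vertices is trivially a valid decomposition of width 3. For the lower bound, the 4 vertices {a, b, c, d} are pairwise adjacent, and any tree decomposition puts a clique entirely inside one bag — forcing width ≥ 3. Therefore the treewidth is 3.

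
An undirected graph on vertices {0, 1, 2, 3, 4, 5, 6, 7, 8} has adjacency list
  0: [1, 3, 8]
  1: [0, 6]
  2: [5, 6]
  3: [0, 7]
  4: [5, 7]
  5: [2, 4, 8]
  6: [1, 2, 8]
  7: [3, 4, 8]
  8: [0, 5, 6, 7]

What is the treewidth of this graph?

3

A width-3 tree decomposition is:
Bags: B1 = {1, 2, 5, 6}  B2 = {1, 5, 6, 8}  B3 = {0, 1, 5, 8}  B4 = {0, 4, 5, 8}  B5 = {0, 4, 7, 8}  B6 = {0, 3, 4, 7}
Tree: B1–B2, B2–B3, B3–B4, B4–B5, B5–B6
Every bag has size at most 4, so the width is 4 − 1 = 3 and tw(G) ≤ 3. For the lower bound: the 4 vertex sets {1,2,6}, {5}, {8}, {0,3,4,7} are disjoint, each induces a connected subgraph, and every pair is joined by at least one edge of G. Contracting each set to a single vertex therefore yields K_{4} as a minor, and since treewidth is minor-monotone, tw(G) ≥ tw(K_{4}) = 3. The upper and lower bounds meet at 3, so that is the treewidth.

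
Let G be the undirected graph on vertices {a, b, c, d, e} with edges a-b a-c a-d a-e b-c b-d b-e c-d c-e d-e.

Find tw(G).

A width-4 tree decomposition is:
Bags: B1 = {a, b, c, d, e}
Tree: (single bag)
A single bag containing all 5 vertices is trivially a valid decomposition of width 4. For the lower bound, the 5 vertices {a, b, c, d, e} are pairwise adjacent, and any tree decomposition puts a clique entirely inside one bag — forcing width ≥ 4. Hence tw(G) = 4 exactly.

4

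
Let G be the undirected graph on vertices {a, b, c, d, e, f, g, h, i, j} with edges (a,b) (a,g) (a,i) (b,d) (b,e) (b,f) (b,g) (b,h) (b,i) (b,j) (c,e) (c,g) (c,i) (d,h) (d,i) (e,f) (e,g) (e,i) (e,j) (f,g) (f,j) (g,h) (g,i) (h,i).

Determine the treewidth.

A width-3 tree decomposition is:
Bags: B1 = {b, g, h, i}  B2 = {b, e, g, i}  B3 = {b, e, f, g}  B4 = {a, b, g, i}  B5 = {b, e, f, j}  B6 = {c, e, g, i}  B7 = {b, d, h, i}
Tree: B1–B2, B2–B3, B2–B4, B3–B5, B2–B6, B1–B7
Each bag holds 4 vertices, so the decomposition has width 3, which upper-bounds the treewidth. Conversely, {c, e, g, i} is a clique of size 4, and the vertices of any clique must share a bag in every tree decomposition; so some bag has ≥ 4 vertices and tw(G) ≥ 3. Hence tw(G) = 3 exactly.

3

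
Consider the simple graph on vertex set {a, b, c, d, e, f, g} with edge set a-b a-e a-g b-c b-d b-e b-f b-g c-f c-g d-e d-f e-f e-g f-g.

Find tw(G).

3

A width-3 tree decomposition is:
Bags: B1 = {b, e, f, g}  B2 = {b, c, f, g}  B3 = {b, d, e, f}  B4 = {a, b, e, g}
Tree: B1–B2, B1–B3, B1–B4
Every bag has size at most 4, so the width is 4 − 1 = 3 and tw(G) ≤ 3. For the lower bound, the 4 vertices {a, b, e, g} are pairwise adjacent, and any tree decomposition puts a clique entirely inside one bag — forcing width ≥ 3. Combining the bounds, tw(G) = 3.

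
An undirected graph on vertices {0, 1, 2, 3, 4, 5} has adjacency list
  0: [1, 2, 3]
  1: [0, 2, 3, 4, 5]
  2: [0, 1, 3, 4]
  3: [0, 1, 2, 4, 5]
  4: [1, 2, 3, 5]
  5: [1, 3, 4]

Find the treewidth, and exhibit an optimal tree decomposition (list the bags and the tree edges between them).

Each bag holds 4 vertices, so the decomposition has width 3, which upper-bounds the treewidth. For the lower bound, the 4 vertices {0, 1, 2, 3} are pairwise adjacent, and any tree decomposition puts a clique entirely inside one bag — forcing width ≥ 3. Combining the bounds, tw(G) = 3.

Treewidth 3.
One optimal decomposition is:
Bags: B1 = {1, 2, 3, 4}  B2 = {0, 1, 2, 3}  B3 = {1, 3, 4, 5}
Tree: B1–B2, B1–B3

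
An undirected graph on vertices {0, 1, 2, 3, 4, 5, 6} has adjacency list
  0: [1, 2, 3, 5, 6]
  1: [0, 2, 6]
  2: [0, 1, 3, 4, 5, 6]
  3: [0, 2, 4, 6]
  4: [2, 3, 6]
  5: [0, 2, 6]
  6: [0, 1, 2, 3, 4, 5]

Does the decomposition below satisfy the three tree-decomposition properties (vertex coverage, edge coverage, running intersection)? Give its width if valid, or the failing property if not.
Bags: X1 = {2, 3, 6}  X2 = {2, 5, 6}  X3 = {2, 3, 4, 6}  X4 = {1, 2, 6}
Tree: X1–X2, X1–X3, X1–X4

No — vertex 0 appears in no bag.

A tree decomposition must satisfy three properties: every vertex lies in some bag; for every edge, both endpoints lie together in some bag; and for every vertex, the bags containing it form a connected subtree. Here vertex 0 appears in no bag, so the decomposition is invalid.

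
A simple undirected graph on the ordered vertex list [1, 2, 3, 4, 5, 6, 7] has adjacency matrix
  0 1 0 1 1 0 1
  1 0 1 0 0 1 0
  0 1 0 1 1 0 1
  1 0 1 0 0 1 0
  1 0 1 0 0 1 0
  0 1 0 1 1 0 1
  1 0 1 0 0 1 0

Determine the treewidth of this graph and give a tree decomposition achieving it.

Treewidth 3.
One such decomposition:
Bags: B1 = {1, 3, 4, 6}  B2 = {1, 3, 5, 6}  B3 = {1, 3, 6, 7}  B4 = {1, 2, 3, 6}
Tree: B1–B2, B2–B3, B3–B4

Each bag holds 4 vertices, so the decomposition has width 3, which upper-bounds the treewidth. For the lower bound: the 4 vertex sets {3,4}, {5,6}, {1}, {7} are disjoint, each induces a connected subgraph, and every pair is joined by at least one edge of G. Contracting each set to a single vertex therefore yields K_{4} as a minor, and since treewidth is minor-monotone, tw(G) ≥ tw(K_{4}) = 3. The upper and lower bounds meet at 3, so that is the treewidth.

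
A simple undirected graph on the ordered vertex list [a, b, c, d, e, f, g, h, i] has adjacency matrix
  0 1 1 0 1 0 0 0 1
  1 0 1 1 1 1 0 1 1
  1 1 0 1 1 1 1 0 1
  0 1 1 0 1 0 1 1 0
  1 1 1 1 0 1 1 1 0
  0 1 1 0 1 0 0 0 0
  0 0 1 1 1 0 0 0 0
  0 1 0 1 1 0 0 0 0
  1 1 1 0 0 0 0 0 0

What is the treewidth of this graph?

A width-3 tree decomposition is:
Bags: B1 = {a, b, c, e}  B2 = {b, c, d, e}  B3 = {b, d, e, h}  B4 = {a, b, c, i}  B5 = {b, c, e, f}  B6 = {c, d, e, g}
Tree: B1–B2, B2–B3, B1–B4, B2–B5, B2–B6
Each bag holds 4 vertices, so the decomposition has width 3, which upper-bounds the treewidth. On the other hand G contains the 4-clique {c, d, e, g}. A clique must lie in a single bag of any decomposition, so no decomposition can have width below 3. Hence tw(G) = 3 exactly.

3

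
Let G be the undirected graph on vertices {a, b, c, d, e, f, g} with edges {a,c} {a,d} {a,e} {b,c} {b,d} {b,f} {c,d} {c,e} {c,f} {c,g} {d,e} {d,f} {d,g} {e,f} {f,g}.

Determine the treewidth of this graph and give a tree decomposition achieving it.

Treewidth 3.
One optimal decomposition is:
Bags: B1 = {c, d, f, g}  B2 = {c, d, e, f}  B3 = {b, c, d, f}  B4 = {a, c, d, e}
Tree: B1–B2, B1–B3, B2–B4

Every bag has size at most 4, so the width is 4 − 1 = 3 and tw(G) ≤ 3. For the lower bound, the 4 vertices {a, c, d, e} are pairwise adjacent, and any tree decomposition puts a clique entirely inside one bag — forcing width ≥ 3. Combining the bounds, tw(G) = 3.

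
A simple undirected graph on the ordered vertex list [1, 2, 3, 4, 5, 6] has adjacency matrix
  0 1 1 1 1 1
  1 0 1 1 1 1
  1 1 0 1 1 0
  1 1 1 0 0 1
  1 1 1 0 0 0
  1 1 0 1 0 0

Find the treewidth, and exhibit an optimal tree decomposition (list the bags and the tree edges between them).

Each bag holds 4 vertices, so the decomposition has width 3, which upper-bounds the treewidth. On the other hand G contains the 4-clique {1, 2, 3, 4}. A clique must lie in a single bag of any decomposition, so no decomposition can have width below 3. Combining the bounds, tw(G) = 3.

Treewidth 3.
One optimal decomposition is:
Bags: B1 = {1, 2, 3, 5}  B2 = {1, 2, 3, 4}  B3 = {1, 2, 4, 6}
Tree: B1–B2, B2–B3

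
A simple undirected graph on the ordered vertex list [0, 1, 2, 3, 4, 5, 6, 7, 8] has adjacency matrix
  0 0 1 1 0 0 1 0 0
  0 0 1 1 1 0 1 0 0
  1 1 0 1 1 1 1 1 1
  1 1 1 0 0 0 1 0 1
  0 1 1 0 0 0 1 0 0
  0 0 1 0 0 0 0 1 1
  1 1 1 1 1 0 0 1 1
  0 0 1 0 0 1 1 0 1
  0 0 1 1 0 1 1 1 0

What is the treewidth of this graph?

A width-3 tree decomposition is:
Bags: B1 = {1, 2, 3, 6}  B2 = {1, 2, 4, 6}  B3 = {0, 2, 3, 6}  B4 = {2, 3, 6, 8}  B5 = {2, 6, 7, 8}  B6 = {2, 5, 7, 8}
Tree: B1–B2, B1–B3, B1–B4, B4–B5, B5–B6
Every bag has size at most 4, so the width is 4 − 1 = 3 and tw(G) ≤ 3. Conversely, {2, 5, 7, 8} is a clique of size 4, and the vertices of any clique must share a bag in every tree decomposition; so some bag has ≥ 4 vertices and tw(G) ≥ 3. Combining the bounds, tw(G) = 3.

3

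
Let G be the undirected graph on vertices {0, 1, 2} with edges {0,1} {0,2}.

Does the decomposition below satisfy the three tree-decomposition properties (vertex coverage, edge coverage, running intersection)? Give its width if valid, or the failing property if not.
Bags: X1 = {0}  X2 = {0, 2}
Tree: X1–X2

No — vertex 1 appears in no bag.

A tree decomposition must satisfy three properties: every vertex lies in some bag; for every edge, both endpoints lie together in some bag; and for every vertex, the bags containing it form a connected subtree. Here vertex 1 appears in no bag, so the decomposition is invalid.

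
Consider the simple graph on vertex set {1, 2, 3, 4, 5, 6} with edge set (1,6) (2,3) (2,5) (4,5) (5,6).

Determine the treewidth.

A width-1 tree decomposition is:
Bags: B1 = {4, 5}  B2 = {2, 5}  B3 = {5, 6}  B4 = {2, 3}  B5 = {1, 6}
Tree: B1–B2, B1–B3, B2–B4, B3–B5
The largest bag has 2 vertices, giving width 1; this decomposition certifies tw(G) ≤ 1. Any graph with an edge has treewidth ≥ 1, and G has the edge 5–4. Hence tw(G) = 1 exactly.

1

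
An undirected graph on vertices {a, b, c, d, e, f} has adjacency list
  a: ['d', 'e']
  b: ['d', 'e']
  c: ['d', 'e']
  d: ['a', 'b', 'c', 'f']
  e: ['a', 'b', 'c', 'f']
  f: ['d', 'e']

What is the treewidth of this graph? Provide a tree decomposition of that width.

Treewidth 2.
Bags: B1 = {a, d, e}  B2 = {c, d, e}  B3 = {d, e, f}  B4 = {b, d, e}
Tree: B1–B2, B2–B3, B3–B4

Every bag has size at most 3, so the width is 3 − 1 = 2 and tw(G) ≤ 2. The edges a–d–c–e–a form a cycle, so G is not a tree and its treewidth is at least 2. The upper and lower bounds meet at 2, so that is the treewidth.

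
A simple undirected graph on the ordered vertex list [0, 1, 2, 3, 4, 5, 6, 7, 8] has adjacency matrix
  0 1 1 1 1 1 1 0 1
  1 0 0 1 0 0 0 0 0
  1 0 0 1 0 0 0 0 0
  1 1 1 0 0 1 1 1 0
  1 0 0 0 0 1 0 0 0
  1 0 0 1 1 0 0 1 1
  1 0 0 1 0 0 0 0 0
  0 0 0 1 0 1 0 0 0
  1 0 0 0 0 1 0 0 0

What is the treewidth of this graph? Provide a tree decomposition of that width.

Treewidth 2.
One optimal decomposition is:
Bags: B1 = {0, 3, 5}  B2 = {0, 3, 6}  B3 = {0, 2, 3}  B4 = {0, 4, 5}  B5 = {0, 5, 8}  B6 = {0, 1, 3}  B7 = {3, 5, 7}
Tree: B1–B2, B2–B3, B1–B4, B4–B5, B2–B6, B1–B7

The largest bag has 3 vertices, giving width 2; this decomposition certifies tw(G) ≤ 2. Conversely, {0, 5, 8} is a clique of size 3, and the vertices of any clique must share a bag in every tree decomposition; so some bag has ≥ 3 vertices and tw(G) ≥ 2. Combining the bounds, tw(G) = 2.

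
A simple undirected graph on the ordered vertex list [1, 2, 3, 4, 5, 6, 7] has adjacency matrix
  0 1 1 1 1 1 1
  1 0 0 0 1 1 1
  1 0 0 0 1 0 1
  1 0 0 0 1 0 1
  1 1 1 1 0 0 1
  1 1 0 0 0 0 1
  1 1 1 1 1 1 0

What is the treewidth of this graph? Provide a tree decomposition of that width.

The largest bag has 4 vertices, giving width 3; this decomposition certifies tw(G) ≤ 3. On the other hand G contains the 4-clique {1, 2, 5, 7}. A clique must lie in a single bag of any decomposition, so no decomposition can have width below 3. Therefore the treewidth is 3.

Treewidth 3.
One such decomposition:
Bags: B1 = {1, 2, 5, 7}  B2 = {1, 2, 6, 7}  B3 = {1, 4, 5, 7}  B4 = {1, 3, 5, 7}
Tree: B1–B2, B1–B3, B3–B4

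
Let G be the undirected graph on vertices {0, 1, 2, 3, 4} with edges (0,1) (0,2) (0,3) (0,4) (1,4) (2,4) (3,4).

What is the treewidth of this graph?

2

A width-2 tree decomposition is:
Bags: B1 = {0, 2, 4}  B2 = {0, 3, 4}  B3 = {0, 1, 4}
Tree: B1–B2, B2–B3
The largest bag has 3 vertices, giving width 2; this decomposition certifies tw(G) ≤ 2. Conversely, {0, 1, 4} is a clique of size 3, and the vertices of any clique must share a bag in every tree decomposition; so some bag has ≥ 3 vertices and tw(G) ≥ 2. Hence tw(G) = 2 exactly.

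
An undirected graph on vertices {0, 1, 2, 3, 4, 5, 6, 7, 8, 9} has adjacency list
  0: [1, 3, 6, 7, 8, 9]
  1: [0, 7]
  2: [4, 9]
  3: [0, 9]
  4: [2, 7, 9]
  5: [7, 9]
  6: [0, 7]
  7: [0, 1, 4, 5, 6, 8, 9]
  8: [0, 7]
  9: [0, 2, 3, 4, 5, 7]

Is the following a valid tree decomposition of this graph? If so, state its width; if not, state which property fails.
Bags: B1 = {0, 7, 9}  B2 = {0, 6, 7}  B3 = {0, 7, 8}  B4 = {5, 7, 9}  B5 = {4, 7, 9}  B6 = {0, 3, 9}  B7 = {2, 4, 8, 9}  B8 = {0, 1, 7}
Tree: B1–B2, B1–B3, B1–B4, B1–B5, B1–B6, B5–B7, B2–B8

No — bags containing vertex 8 are not connected in the tree.

A tree decomposition must satisfy three properties: every vertex lies in some bag; for every edge, both endpoints lie together in some bag; and for every vertex, the bags containing it form a connected subtree. Here bags containing vertex 8 are not connected in the tree, so the decomposition is invalid.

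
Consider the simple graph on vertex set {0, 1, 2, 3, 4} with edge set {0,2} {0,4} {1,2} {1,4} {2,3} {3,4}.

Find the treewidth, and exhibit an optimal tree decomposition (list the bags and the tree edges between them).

The largest bag has 3 vertices, giving width 2; this decomposition certifies tw(G) ≤ 2. The edges 0–4–1–2–0 form a cycle, so G is not a tree and its treewidth is at least 2. Combining the bounds, tw(G) = 2.

Treewidth 2.
Bags: B1 = {0, 2, 4}  B2 = {1, 2, 4}  B3 = {2, 3, 4}
Tree: B1–B2, B2–B3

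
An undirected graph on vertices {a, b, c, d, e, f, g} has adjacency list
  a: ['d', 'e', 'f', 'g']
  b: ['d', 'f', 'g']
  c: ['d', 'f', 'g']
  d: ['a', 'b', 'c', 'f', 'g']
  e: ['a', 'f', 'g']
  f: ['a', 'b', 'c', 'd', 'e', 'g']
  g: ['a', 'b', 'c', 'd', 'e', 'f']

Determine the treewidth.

A width-3 tree decomposition is:
Bags: B1 = {a, e, f, g}  B2 = {a, d, f, g}  B3 = {b, d, f, g}  B4 = {c, d, f, g}
Tree: B1–B2, B2–B3, B3–B4
Each bag holds 4 vertices, so the decomposition has width 3, which upper-bounds the treewidth. On the other hand G contains the 4-clique {c, d, f, g}. A clique must lie in a single bag of any decomposition, so no decomposition can have width below 3. Therefore the treewidth is 3.

3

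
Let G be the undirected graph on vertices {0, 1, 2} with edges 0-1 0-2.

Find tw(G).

1

A width-1 tree decomposition is:
Bags: B1 = {0, 1}  B2 = {0, 2}
Tree: B1–B2
Each bag holds 2 vertices, so the decomposition has width 1, which upper-bounds the treewidth. Any graph with an edge has treewidth ≥ 1, and G has the edge 1–0. Therefore the treewidth is 1.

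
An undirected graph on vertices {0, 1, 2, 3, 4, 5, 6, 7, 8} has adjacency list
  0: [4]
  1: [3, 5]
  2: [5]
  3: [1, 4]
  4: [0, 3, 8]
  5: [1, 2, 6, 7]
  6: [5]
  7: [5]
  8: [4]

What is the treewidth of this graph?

1

A width-1 tree decomposition is:
Bags: B1 = {1, 3}  B2 = {1, 5}  B3 = {3, 4}  B4 = {4, 8}  B5 = {2, 5}  B6 = {5, 6}  B7 = {0, 4}  B8 = {5, 7}
Tree: B1–B2, B1–B3, B3–B4, B2–B5, B2–B6, B3–B7, B6–B8
Each bag holds 2 vertices, so the decomposition has width 1, which upper-bounds the treewidth. Since G has at least one edge (e.g. 1–3), it is not an edgeless graph, so tw(G) ≥ 1. Combining the bounds, tw(G) = 1.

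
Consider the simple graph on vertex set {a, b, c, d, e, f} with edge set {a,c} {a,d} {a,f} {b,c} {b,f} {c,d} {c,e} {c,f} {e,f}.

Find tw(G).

2

A width-2 tree decomposition is:
Bags: B1 = {a, c, d}  B2 = {a, c, f}  B3 = {c, e, f}  B4 = {b, c, f}
Tree: B1–B2, B2–B3, B2–B4
Every bag has size at most 3, so the width is 3 − 1 = 2 and tw(G) ≤ 2. On the other hand G contains the 3-clique {a, c, d}. A clique must lie in a single bag of any decomposition, so no decomposition can have width below 2. Hence tw(G) = 2 exactly.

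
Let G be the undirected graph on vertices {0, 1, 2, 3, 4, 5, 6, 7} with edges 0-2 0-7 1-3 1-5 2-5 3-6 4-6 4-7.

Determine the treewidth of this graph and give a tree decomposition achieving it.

Every bag has size at most 3, so the width is 3 − 1 = 2 and tw(G) ≤ 2. The edges 7–4–6–3–1–5–2–0–7 form a cycle, so G is not a tree and its treewidth is at least 2. Hence tw(G) = 2 exactly.

Treewidth 2.
Bags: B1 = {4, 6, 7}  B2 = {3, 6, 7}  B3 = {1, 3, 7}  B4 = {1, 5, 7}  B5 = {2, 5, 7}  B6 = {0, 2, 7}
Tree: B1–B2, B2–B3, B3–B4, B4–B5, B5–B6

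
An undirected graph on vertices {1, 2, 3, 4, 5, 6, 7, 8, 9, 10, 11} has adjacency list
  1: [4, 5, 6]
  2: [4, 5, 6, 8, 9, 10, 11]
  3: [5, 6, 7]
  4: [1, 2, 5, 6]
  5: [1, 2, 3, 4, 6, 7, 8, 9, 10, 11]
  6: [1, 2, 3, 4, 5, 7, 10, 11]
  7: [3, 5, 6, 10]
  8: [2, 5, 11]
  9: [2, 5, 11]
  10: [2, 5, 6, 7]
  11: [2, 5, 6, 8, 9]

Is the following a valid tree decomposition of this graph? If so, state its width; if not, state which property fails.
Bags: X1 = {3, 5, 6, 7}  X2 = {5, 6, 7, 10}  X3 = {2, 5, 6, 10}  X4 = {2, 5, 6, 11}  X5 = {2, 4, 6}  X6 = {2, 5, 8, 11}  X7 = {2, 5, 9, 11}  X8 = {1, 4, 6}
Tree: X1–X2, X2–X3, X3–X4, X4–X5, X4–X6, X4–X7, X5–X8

A tree decomposition must satisfy three properties: every vertex lies in some bag; for every edge, both endpoints lie together in some bag; and for every vertex, the bags containing it form a connected subtree. Here edge (5,4) lies in no bag, so the decomposition is invalid.

No — edge (5,4) lies in no bag.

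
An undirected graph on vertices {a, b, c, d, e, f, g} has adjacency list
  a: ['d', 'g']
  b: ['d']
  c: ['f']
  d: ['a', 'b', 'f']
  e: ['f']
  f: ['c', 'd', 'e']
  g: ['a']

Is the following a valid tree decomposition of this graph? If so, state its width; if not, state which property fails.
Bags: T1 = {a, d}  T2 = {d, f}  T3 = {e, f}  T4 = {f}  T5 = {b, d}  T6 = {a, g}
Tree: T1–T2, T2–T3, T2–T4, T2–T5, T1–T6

No — vertex c appears in no bag.

A tree decomposition must satisfy three properties: every vertex lies in some bag; for every edge, both endpoints lie together in some bag; and for every vertex, the bags containing it form a connected subtree. Here vertex c appears in no bag, so the decomposition is invalid.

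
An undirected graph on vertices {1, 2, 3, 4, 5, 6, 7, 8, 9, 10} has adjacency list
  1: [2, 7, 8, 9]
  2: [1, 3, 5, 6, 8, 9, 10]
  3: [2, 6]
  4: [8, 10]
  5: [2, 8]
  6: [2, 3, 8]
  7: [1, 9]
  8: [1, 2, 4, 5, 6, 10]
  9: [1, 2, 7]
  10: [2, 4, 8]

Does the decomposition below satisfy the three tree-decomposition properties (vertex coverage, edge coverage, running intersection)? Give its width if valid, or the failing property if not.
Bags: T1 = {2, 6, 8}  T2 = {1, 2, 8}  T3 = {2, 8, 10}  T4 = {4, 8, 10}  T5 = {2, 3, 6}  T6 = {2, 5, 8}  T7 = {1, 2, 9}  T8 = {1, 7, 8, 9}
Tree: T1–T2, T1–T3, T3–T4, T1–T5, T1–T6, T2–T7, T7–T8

No — bags containing vertex 8 are not connected in the tree.

A tree decomposition must satisfy three properties: every vertex lies in some bag; for every edge, both endpoints lie together in some bag; and for every vertex, the bags containing it form a connected subtree. Here bags containing vertex 8 are not connected in the tree, so the decomposition is invalid.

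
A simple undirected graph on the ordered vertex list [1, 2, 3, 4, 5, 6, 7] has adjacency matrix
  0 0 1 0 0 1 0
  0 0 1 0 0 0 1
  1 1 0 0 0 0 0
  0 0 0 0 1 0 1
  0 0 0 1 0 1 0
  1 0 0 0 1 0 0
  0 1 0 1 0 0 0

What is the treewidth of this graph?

A width-2 tree decomposition is:
Bags: B1 = {1, 5, 6}  B2 = {1, 4, 5}  B3 = {1, 4, 7}  B4 = {1, 2, 7}  B5 = {1, 2, 3}
Tree: B1–B2, B2–B3, B3–B4, B4–B5
Each bag holds 3 vertices, so the decomposition has width 2, which upper-bounds the treewidth. Since 1–6–5–4–7–2–3–1 is a cycle in G, G is not acyclic. Forests are exactly the graphs of treewidth ≤ 1, so tw(G) ≥ 2. Hence tw(G) = 2 exactly.

2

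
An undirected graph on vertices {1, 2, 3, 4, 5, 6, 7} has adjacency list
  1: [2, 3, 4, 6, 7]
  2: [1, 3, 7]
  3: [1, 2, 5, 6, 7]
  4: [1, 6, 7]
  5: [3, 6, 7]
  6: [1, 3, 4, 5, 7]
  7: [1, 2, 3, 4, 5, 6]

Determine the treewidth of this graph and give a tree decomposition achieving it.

The largest bag has 4 vertices, giving width 3; this decomposition certifies tw(G) ≤ 3. Conversely, {1, 2, 3, 7} is a clique of size 4, and the vertices of any clique must share a bag in every tree decomposition; so some bag has ≥ 4 vertices and tw(G) ≥ 3. Therefore the treewidth is 3.

Treewidth 3.
One optimal decomposition is:
Bags: B1 = {1, 3, 6, 7}  B2 = {1, 2, 3, 7}  B3 = {3, 5, 6, 7}  B4 = {1, 4, 6, 7}
Tree: B1–B2, B1–B3, B1–B4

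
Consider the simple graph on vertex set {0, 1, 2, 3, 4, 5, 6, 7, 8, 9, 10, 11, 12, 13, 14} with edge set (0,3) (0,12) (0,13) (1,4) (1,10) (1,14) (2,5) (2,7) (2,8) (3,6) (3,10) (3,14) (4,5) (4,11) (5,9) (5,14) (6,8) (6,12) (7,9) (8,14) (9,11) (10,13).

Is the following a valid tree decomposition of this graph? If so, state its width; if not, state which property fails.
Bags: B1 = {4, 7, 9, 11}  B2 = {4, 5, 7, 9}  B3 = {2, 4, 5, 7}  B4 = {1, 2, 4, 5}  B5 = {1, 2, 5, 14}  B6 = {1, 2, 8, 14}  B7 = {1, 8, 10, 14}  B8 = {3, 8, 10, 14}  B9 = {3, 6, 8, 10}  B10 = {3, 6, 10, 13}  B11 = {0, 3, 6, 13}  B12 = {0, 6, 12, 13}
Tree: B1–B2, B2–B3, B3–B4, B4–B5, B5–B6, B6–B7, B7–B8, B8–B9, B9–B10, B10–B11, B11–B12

Vertex coverage: the bags together contain {0, 1, 2, 3, 4, 5, 6, 7, 8, 9, 10, 11, 12, 13, 14}, the full vertex set. Edge coverage: each edge of G has both endpoints in at least one bag. Running intersection: for every vertex, the bags containing it form a connected subtree. All three properties hold, so this is a valid tree decomposition of width max|bag| − 1 = 3, and hence tw(G) ≤ 3.

Yes; width 3.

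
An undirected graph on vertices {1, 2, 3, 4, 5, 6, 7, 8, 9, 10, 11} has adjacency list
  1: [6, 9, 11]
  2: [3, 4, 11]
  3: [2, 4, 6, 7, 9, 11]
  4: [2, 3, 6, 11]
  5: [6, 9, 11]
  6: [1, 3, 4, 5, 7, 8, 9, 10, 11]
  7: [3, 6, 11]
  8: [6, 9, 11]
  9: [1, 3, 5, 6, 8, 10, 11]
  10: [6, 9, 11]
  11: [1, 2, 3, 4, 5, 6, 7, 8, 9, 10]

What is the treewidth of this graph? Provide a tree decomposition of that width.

Every bag has size at most 4, so the width is 4 − 1 = 3 and tw(G) ≤ 3. Conversely, {2, 3, 4, 11} is a clique of size 4, and the vertices of any clique must share a bag in every tree decomposition; so some bag has ≥ 4 vertices and tw(G) ≥ 3. The upper and lower bounds meet at 3, so that is the treewidth.

Treewidth 3.
Bags: B1 = {1, 6, 9, 11}  B2 = {3, 6, 9, 11}  B3 = {3, 6, 7, 11}  B4 = {3, 4, 6, 11}  B5 = {6, 8, 9, 11}  B6 = {5, 6, 9, 11}  B7 = {2, 3, 4, 11}  B8 = {6, 9, 10, 11}
Tree: B1–B2, B2–B3, B2–B4, B2–B5, B1–B6, B4–B7, B5–B8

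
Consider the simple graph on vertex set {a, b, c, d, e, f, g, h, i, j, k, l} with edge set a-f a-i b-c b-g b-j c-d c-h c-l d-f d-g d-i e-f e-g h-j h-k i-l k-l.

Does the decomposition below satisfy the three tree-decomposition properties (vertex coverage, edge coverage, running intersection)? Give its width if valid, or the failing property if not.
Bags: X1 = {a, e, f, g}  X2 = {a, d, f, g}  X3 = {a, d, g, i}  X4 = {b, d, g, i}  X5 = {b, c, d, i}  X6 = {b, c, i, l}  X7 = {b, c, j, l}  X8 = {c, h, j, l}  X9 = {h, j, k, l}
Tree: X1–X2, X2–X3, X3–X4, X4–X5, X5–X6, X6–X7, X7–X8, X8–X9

Yes; width 3.

Checking the three conditions: (i) the bags cover all of {a, b, c, d, e, f, g, h, i, j, k, l}; (ii) for each edge, some bag contains both endpoints; (iii) the bags containing any fixed vertex form a subtree. All hold, so the decomposition is valid with width 4 − 1 = 3.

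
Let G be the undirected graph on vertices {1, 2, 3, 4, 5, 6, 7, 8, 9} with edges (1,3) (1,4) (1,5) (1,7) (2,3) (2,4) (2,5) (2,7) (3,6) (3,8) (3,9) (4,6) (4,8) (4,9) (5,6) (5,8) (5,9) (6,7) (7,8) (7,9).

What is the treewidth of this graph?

4

A width-4 tree decomposition is:
Bags: B1 = {3, 4, 5, 7, 8}  B2 = {1, 3, 4, 5, 7}  B3 = {3, 4, 5, 7, 9}  B4 = {2, 3, 4, 5, 7}  B5 = {3, 4, 5, 6, 7}
Tree: B1–B2, B2–B3, B3–B4, B4–B5
Every bag has size at most 5, so the width is 5 − 1 = 4 and tw(G) ≤ 4. For the lower bound: the 5 vertex sets {5,8}, {1,4}, {3,9}, {7}, {2} are disjoint, each induces a connected subgraph, and every pair is joined by at least one edge of G. Contracting each set to a single vertex therefore yields K_{5} as a minor, and since treewidth is minor-monotone, tw(G) ≥ tw(K_{5}) = 4. The upper and lower bounds meet at 4, so that is the treewidth.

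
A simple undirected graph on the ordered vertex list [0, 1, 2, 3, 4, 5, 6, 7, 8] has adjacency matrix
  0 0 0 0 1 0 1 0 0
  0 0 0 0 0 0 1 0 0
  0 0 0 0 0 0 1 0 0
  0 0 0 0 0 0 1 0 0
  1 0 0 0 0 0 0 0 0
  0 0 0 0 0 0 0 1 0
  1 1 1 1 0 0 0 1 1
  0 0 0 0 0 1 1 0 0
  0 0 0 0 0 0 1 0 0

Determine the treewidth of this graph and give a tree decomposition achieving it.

Every bag has size at most 2, so the width is 2 − 1 = 1 and tw(G) ≤ 1. Any graph with an edge has treewidth ≥ 1, and G has the edge 6–7. The upper and lower bounds meet at 1, so that is the treewidth.

Treewidth 1.
One such decomposition:
Bags: B1 = {6, 7}  B2 = {5, 7}  B3 = {3, 6}  B4 = {0, 6}  B5 = {6, 8}  B6 = {0, 4}  B7 = {1, 6}  B8 = {2, 6}
Tree: B1–B2, B1–B3, B3–B4, B1–B5, B4–B6, B4–B7, B4–B8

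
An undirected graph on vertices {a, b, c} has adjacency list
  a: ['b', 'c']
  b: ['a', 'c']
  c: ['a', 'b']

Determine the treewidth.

2

A width-2 tree decomposition is:
Bags: B1 = {a, b, c}
Tree: (single bag)
A single bag containing all 3 vertices is trivially a valid decomposition of width 2. Conversely, {a, b, c} is a clique of size 3, and the vertices of any clique must share a bag in every tree decomposition; so some bag has ≥ 3 vertices and tw(G) ≥ 2. Combining the bounds, tw(G) = 2.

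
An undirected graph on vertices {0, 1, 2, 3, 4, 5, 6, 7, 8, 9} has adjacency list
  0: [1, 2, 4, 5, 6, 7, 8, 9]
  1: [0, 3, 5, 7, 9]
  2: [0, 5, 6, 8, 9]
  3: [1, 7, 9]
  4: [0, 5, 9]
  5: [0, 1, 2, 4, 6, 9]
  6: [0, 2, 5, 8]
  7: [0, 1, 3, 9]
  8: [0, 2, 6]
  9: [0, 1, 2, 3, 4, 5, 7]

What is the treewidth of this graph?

A width-3 tree decomposition is:
Bags: B1 = {0, 2, 5, 9}  B2 = {0, 1, 5, 9}  B3 = {0, 4, 5, 9}  B4 = {0, 2, 5, 6}  B5 = {0, 1, 7, 9}  B6 = {0, 2, 6, 8}  B7 = {1, 3, 7, 9}
Tree: B1–B2, B2–B3, B1–B4, B2–B5, B4–B6, B5–B7
Each bag holds 4 vertices, so the decomposition has width 3, which upper-bounds the treewidth. On the other hand G contains the 4-clique {0, 2, 6, 8}. A clique must lie in a single bag of any decomposition, so no decomposition can have width below 3. Therefore the treewidth is 3.

3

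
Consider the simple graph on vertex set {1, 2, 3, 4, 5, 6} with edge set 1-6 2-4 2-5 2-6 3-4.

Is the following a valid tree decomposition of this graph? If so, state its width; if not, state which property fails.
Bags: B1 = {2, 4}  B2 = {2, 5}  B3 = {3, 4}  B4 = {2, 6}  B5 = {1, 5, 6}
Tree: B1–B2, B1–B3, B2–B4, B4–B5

A tree decomposition must satisfy three properties: every vertex lies in some bag; for every edge, both endpoints lie together in some bag; and for every vertex, the bags containing it form a connected subtree. Here bags containing vertex 5 are not connected in the tree, so the decomposition is invalid.

No — bags containing vertex 5 are not connected in the tree.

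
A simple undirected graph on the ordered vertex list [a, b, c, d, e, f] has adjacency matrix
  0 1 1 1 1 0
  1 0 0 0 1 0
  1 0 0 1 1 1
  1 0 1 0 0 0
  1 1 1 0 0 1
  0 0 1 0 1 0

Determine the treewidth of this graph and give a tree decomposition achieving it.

The largest bag has 3 vertices, giving width 2; this decomposition certifies tw(G) ≤ 2. For the lower bound, the 3 vertices {a, c, d} are pairwise adjacent, and any tree decomposition puts a clique entirely inside one bag — forcing width ≥ 2. Combining the bounds, tw(G) = 2.

Treewidth 2.
Bags: B1 = {a, c, e}  B2 = {a, b, e}  B3 = {c, e, f}  B4 = {a, c, d}
Tree: B1–B2, B1–B3, B1–B4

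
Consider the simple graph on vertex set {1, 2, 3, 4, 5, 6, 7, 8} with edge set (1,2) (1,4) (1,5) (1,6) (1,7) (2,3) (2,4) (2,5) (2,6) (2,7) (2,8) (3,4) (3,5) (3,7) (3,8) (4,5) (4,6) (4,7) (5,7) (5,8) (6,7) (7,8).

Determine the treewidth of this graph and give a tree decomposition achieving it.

Every bag has size at most 5, so the width is 5 − 1 = 4 and tw(G) ≤ 4. Conversely, {2, 3, 5, 7, 8} is a clique of size 5, and the vertices of any clique must share a bag in every tree decomposition; so some bag has ≥ 5 vertices and tw(G) ≥ 4. The upper and lower bounds meet at 4, so that is the treewidth.

Treewidth 4.
One such decomposition:
Bags: B1 = {1, 2, 4, 5, 7}  B2 = {2, 3, 4, 5, 7}  B3 = {1, 2, 4, 6, 7}  B4 = {2, 3, 5, 7, 8}
Tree: B1–B2, B1–B3, B2–B4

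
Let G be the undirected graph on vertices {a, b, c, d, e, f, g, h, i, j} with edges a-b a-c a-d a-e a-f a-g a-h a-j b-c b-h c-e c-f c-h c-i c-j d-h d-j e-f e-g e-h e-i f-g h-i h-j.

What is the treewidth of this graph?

3

A width-3 tree decomposition is:
Bags: B1 = {a, c, e, h}  B2 = {a, c, h, j}  B3 = {a, c, e, f}  B4 = {a, b, c, h}  B5 = {c, e, h, i}  B6 = {a, e, f, g}  B7 = {a, d, h, j}
Tree: B1–B2, B1–B3, B1–B4, B1–B5, B3–B6, B2–B7
The largest bag has 4 vertices, giving width 3; this decomposition certifies tw(G) ≤ 3. Conversely, {a, e, f, g} is a clique of size 4, and the vertices of any clique must share a bag in every tree decomposition; so some bag has ≥ 4 vertices and tw(G) ≥ 3. Combining the bounds, tw(G) = 3.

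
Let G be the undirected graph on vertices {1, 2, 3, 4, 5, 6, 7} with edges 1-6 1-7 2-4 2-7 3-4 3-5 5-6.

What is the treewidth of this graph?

A width-2 tree decomposition is:
Bags: B1 = {3, 4, 5}  B2 = {4, 5, 6}  B3 = {1, 4, 6}  B4 = {1, 4, 7}  B5 = {2, 4, 7}
Tree: B1–B2, B2–B3, B3–B4, B4–B5
Each bag holds 3 vertices, so the decomposition has width 2, which upper-bounds the treewidth. For the lower bound, G contains the cycle 4–3–5–6–1–7–2–4, so G is not a forest; only forests have treewidth ≤ 1, hence tw(G) ≥ 2. The upper and lower bounds meet at 2, so that is the treewidth.

2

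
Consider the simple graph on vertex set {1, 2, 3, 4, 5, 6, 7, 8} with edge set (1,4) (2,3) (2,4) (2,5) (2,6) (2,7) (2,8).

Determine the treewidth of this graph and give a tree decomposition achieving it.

Treewidth 1.
One such decomposition:
Bags: B1 = {2, 5}  B2 = {2, 4}  B3 = {2, 3}  B4 = {2, 6}  B5 = {1, 4}  B6 = {2, 7}  B7 = {2, 8}
Tree: B1–B2, B1–B3, B1–B4, B2–B5, B4–B6, B6–B7

Every bag has size at most 2, so the width is 2 − 1 = 1 and tw(G) ≤ 1. Any graph with an edge has treewidth ≥ 1, and G has the edge 2–5. The upper and lower bounds meet at 1, so that is the treewidth.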